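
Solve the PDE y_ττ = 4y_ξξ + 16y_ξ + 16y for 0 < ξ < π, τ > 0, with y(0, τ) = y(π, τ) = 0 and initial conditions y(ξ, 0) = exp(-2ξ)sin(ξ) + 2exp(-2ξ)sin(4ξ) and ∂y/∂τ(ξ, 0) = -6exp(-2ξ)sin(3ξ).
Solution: Substitute y = exp(-2ξ)u.
Then y_ξ = exp(-2ξ)(u_ξ - 2u), y_ξξ = exp(-2ξ)(u_ξξ - 4u_ξ + 4u), y_ττ = exp(-2ξ)u_ττ; substituting and dividing by exp(-2ξ), the lower-order terms cancel: u_ττ = 4u_ξξ (standard wave equation).
Data for u: u(ξ,0) = exp(2ξ)y(ξ,0) = sin(ξ) + 2sin(4ξ); u_τ(ξ,0) = exp(2ξ)y_τ(ξ,0) = -6sin(3ξ). The boundary conditions carry over: u(0,τ) = u(π,τ) = 0.
Separating variables: u = Σ [A_n cos(ω_n τ) + B_n sin(ω_n τ)] sin(nξ), ω_n = 2n. From ICs (B_n = velocity coefficient / ω_n): A_1=1, A_4=2, B_3=-1.
So u(ξ,τ) = sin(ξ)cos(2τ) - sin(3ξ)sin(6τ) + 2sin(4ξ)cos(8τ), and y(ξ,τ) = exp(-2ξ)u(ξ,τ).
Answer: y(ξ, τ) = exp(-2ξ)sin(ξ)cos(2τ) - exp(-2ξ)sin(3ξ)sin(6τ) + 2exp(-2ξ)sin(4ξ)cos(8τ)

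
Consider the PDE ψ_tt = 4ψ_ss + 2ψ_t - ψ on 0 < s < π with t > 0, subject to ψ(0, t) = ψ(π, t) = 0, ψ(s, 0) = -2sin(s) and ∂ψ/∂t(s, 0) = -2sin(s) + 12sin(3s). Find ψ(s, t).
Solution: Substitute ψ = exp(t)u, i.e. u = exp(-t)ψ.
By the product rule, ψ_t = exp(t)(u_t + u), ψ_tt = exp(t)(u_tt + 2u_t + u), ψ_ss = exp(t)u_ss.
Substituting into the PDE and dividing by exp(t): u_tt + 2u_t + u = 4u_ss + 2(u_t + u) - u.
The lower-order terms cancel, leaving the standard wave equation u_tt = 4u_ss.
Initial data for u: u(s,0) = ψ(s,0) = -2sin(s); u_t(s,0) = ψ_t(s,0) - ψ(s,0) = 12sin(3s). The boundary conditions carry over: u(0,t) = u(π,t) = 0.
Solve for u:
  Using separation of variables u = X(s)T(t):
  Eigenfunctions: sin(ns), n = 1, 2, 3, ...
  General solution: u(s, t) = Σ [A_n cos(2n t) + B_n sin(2n t)] sin(ns)
  From u(s,0) = -2sin(s): A_1=-2. From u_t(s,0) = 12sin(3s), using u_t(s,0) = Σ ω_n B_n sin(ns) with ω_n = 2n: B_3 = 12/6 = 2.
Hence u(s,t) = -2sin(s)cos(2t) + 2sin(3s)sin(6t).
Transform back: ψ(s,t) = exp(t)u(s,t).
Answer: ψ(s, t) = -2exp(t)sin(s)cos(2t) + 2exp(t)sin(3s)sin(6t)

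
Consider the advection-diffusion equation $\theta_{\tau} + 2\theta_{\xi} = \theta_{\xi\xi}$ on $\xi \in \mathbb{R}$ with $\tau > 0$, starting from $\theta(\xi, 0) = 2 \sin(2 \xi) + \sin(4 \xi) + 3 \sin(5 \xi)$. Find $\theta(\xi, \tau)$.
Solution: Change to a moving frame: let $\eta = \xi - 2\tau$, $\sigma = \tau$ and write $\theta(\xi,\tau) = u(\eta,\sigma)$.
By the chain rule $\theta_{\tau} = u_{\sigma} - 2u_{\eta}$, $\theta_{\xi} = u_{\eta}$, $\theta_{\xi\xi} = u_{\eta\eta}$.
Then $\theta_{\tau} + 2\theta_{\xi} = u_{\sigma}$: the advection term cancels and the PDE becomes the heat equation $u_{\sigma} = u_{\eta\eta}$ on $\eta \in \mathbb{R}$.
Initial data: $u(\eta,0) = \theta(\eta,0) = 2 \sin(2 \eta) + \sin(4 \eta) + 3 \sin(5 \eta)$.
On $\eta \in \mathbb{R}$ each mode satisfies $(\sin(n\eta))'' = -n^2 \sin(n\eta)$, so $e^{-n^2\sigma} \sin(n\eta)$ solves the heat equation; by superposition $u(\eta,\sigma) = \sum c_n e^{-n^2\sigma} \sin(n\eta)$.
Reading off the coefficients: $c_2=2, c_4=1, c_5=3$, so $u(\eta,\sigma) = 2 e^{-4 \sigma} \sin(2 \eta) + e^{-16 \sigma} \sin(4 \eta) + 3 e^{-25 \sigma} \sin(5 \eta)$.
Substituting back $\eta = \xi - 2\tau$, $\sigma = \tau$: $\theta(\xi,\tau) = u(\xi - 2\tau, \tau)$.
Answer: $\theta(\xi, \tau) = -2 e^{-4 \tau} \sin(4 \tau - 2 \xi) -  e^{-16 \tau} \sin(8 \tau - 4 \xi) - 3 e^{-25 \tau} \sin(10 \tau - 5 \xi)$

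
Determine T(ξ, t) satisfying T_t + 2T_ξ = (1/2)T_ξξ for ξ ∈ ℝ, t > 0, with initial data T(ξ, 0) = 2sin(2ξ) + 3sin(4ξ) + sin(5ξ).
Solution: Moving frame: η = ξ - 2t, σ = t, T = u(η,σ), so T_t = u_σ - 2u_η and T_ξξ = u_ηη.
Hence T_t + 2T_ξ = u_σ and the PDE becomes the heat equation u_σ = (1/2)u_ηη on η ∈ ℝ.
Initial data: u(η,0) = T(η,0) = 2sin(2η) + 3sin(4η) + sin(5η). Each mode sin(nη) decays as exp(-n²σ/2) on ℝ, so u(η,σ) = Σ c_n exp(-n²σ/2) sin(nη) with c_2=2, c_4=3, c_5=1: u(η,σ) = 2exp(-2σ)sin(2η) + 3exp(-8σ)sin(4η) + exp(-25σ/2)sin(5η).
Substituting back: T(ξ,t) = u(ξ - 2t, t).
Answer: T(ξ, t) = -2exp(-2t)sin(4t - 2ξ) - 3exp(-8t)sin(8t - 4ξ) - exp(-25t/2)sin(10t - 5ξ)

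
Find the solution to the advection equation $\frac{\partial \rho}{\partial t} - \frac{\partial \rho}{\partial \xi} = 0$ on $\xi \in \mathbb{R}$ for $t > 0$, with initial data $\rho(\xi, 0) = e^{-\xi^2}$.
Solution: By method of characteristics (waves move left with speed 1):
Along characteristics $\xi + t =$ const, $\rho$ is constant, so $\rho(\xi,t) = f(\xi + t)$ with $f = \rho( \cdot , 0)$.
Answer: $\rho(\xi, t) = e^{-(\xi + t)^2}$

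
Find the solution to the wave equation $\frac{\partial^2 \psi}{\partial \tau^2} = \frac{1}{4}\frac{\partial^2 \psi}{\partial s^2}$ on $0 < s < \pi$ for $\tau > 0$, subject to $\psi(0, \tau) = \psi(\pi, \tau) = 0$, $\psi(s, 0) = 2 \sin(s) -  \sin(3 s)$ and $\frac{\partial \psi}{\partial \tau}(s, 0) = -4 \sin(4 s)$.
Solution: Separating variables: $\psi = \sum [A_n \cos(\omega_n \tau) + B_n \sin(\omega_n \tau)] \sin(ns)$, $\omega_n = n/2$. From ICs ($B_n$ = velocity coefficient / $\omega_n$): $A_1=2, A_3=-1, B_4=-2$.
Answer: $\psi(s, \tau) = -2 \sin(2 \tau) \sin(4 s) + 2 \sin(s) \cos(\tau/2) -  \sin(3 s) \cos(3 \tau/2)$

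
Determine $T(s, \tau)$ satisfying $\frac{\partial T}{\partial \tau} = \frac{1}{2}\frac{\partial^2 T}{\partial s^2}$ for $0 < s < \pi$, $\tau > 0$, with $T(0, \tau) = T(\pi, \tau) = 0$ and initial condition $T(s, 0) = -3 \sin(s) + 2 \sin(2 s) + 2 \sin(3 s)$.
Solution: Separating variables: $T = \sum c_n e^{-n^2\tau/2} \sin(ns)$. From $T(s,0) = -3 \sin(s) + 2 \sin(2 s) + 2 \sin(3 s)$: $c_1=-3, c_2=2, c_3=2$.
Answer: $T(s, \tau) = 2 e^{-2 \tau} \sin(2 s) - 3 e^{-\tau/2} \sin(s) + 2 e^{-9 \tau/2} \sin(3 s)$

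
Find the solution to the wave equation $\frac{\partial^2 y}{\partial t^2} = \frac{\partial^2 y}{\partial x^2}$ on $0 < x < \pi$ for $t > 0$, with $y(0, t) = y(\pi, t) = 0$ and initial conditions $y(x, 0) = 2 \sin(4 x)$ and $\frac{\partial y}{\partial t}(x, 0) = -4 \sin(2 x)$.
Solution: Separating variables: $y = \sum [A_n \cos(\omega_n t) + B_n \sin(\omega_n t)] \sin(nx)$, $\omega_n = n$. From ICs ($B_n$ = velocity coefficient / $\omega_n$): $A_4=2, B_2=-2$.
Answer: $y(x, t) = -2 \sin(2 t) \sin(2 x) + 2 \sin(4 x) \cos(4 t)$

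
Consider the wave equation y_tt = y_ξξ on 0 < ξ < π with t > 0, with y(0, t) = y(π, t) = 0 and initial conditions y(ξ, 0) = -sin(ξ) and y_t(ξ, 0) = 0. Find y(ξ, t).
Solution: Using separation of variables y = X(ξ)T(t):
Eigenfunctions: sin(nξ), n = 1, 2, 3, ...
General solution: y(ξ, t) = Σ [A_n cos(n t) + B_n sin(n t)] sin(nξ)
From y(ξ,0) = -sin(ξ): A_1=-1. From y_t(ξ,0) = 0: all B_n = 0.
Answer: y(ξ, t) = -sin(ξ)cos(t)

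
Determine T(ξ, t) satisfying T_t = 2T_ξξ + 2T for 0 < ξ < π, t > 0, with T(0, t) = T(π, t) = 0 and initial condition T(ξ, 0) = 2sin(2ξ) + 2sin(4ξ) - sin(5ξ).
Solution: Substitute T = exp(2t)u.
Then T_t = exp(2t)(u_t + 2u), T_ξξ = exp(2t)u_ξξ; substituting and dividing by exp(2t), the lower-order terms cancel: u_t = 2u_ξξ (standard heat equation).
Data for u: u(ξ,0) = T(ξ,0) = 2sin(2ξ) + 2sin(4ξ) - sin(5ξ). The boundary conditions carry over: u(0,t) = u(π,t) = 0.
Separating variables: u = Σ c_n exp(-2n²t) sin(nξ). From u(ξ,0) = 2sin(2ξ) + 2sin(4ξ) - sin(5ξ): c_2=2, c_4=2, c_5=-1.
So u(ξ,t) = 2exp(-8t)sin(2ξ) + 2exp(-32t)sin(4ξ) - exp(-50t)sin(5ξ), and T(ξ,t) = exp(2t)u(ξ,t).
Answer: T(ξ, t) = 2exp(-6t)sin(2ξ) + 2exp(-30t)sin(4ξ) - exp(-48t)sin(5ξ)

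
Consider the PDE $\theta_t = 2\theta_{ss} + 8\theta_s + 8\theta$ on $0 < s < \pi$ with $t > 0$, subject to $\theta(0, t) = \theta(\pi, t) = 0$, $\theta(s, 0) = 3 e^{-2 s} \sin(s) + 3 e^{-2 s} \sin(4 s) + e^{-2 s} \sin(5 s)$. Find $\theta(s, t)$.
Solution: Substitute $\theta = e^{-2s}u$, i.e. $u = e^{2s}\theta$.
By the product rule, $\theta_s = e^{-2s}(u_s - 2u)$, $\theta_{ss} = e^{-2s}(u_{ss} - 4u_s + 4u)$, $\theta_t = e^{-2s}u_t$.
Substituting into the PDE and dividing by $e^{-2s}$: $u_t = 2(u_{ss} - 4u_s + 4u) + 8(u_s - 2u) + 8u$.
The lower-order terms cancel, leaving the standard heat equation $u_t = 2u_{ss}$.
Initial data for $u$: $u(s,0) = e^{2s}\theta(s,0) = 3 \sin(s) + 3 \sin(4 s) + \sin(5 s)$. The boundary conditions carry over: $u(0,t) = u(\pi,t) = 0$.
Solve for $u$:
  Using separation of variables $u = X(s)G(t)$:
  Eigenfunctions: $\sin(ns)$, $n = 1, 2, 3, \ldots$
  General solution: $u(s, t) = \sum c_n \sin(ns) e^{-2n^2 t}$
  Matching $u(s,0) = 3 \sin(s) + 3 \sin(4 s) + \sin(5 s)$ term by term: $c_1=3, c_4=3, c_5=1$.
Hence $u(s,t) = 3 e^{-2 t} \sin(s) + 3 e^{-32 t} \sin(4 s) + e^{-50 t} \sin(5 s)$.
Transform back: $\theta(s,t) = e^{-2s}u(s,t)$.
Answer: $\theta(s, t) = 3 e^{-2 s} e^{-2 t} \sin(s) + 3 e^{-2 s} e^{-32 t} \sin(4 s) + e^{-2 s} e^{-50 t} \sin(5 s)$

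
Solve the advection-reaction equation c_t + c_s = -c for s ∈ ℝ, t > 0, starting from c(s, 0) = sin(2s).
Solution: Substitute c = exp(-t)u.
Then c_t = exp(-t)(u_t - u), c_s = exp(-t)u_s; substituting and dividing by exp(-t), the lower-order terms cancel: u_t + u_s = 0 (standard advection equation).
Data for u: u(s,0) = c(s,0) = sin(2s).
By characteristics (ds/dt = 1), u(s,t) = f(s - t) with f = u(·, 0).
So u(s,t) = sin(2s - 2t), and c(s,t) = exp(-t)u(s,t).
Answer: c(s, t) = exp(-t)sin(2s - 2t)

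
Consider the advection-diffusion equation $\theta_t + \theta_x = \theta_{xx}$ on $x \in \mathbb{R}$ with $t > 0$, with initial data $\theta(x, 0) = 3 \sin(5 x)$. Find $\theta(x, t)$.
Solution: Moving frame: $\eta = x - t$, $\sigma = t$, $\theta = u(\eta,\sigma)$, so $\theta_t = u_{\sigma} - u_{\eta}$ and $\theta_{xx} = u_{\eta\eta}$.
Hence $\theta_t + \theta_x = u_{\sigma}$ and the PDE becomes the heat equation $u_{\sigma} = u_{\eta\eta}$ on $\eta \in \mathbb{R}$.
Initial data: $u(\eta,0) = \theta(\eta,0) = 3 \sin(5 \eta)$. Each mode $\sin(n\eta)$ decays as $e^{-n^2\sigma}$ on $\mathbb{R}$, so $u(\eta,\sigma) = \sum c_n e^{-n^2\sigma} \sin(n\eta)$ with $c_5=3$: $u(\eta,\sigma) = 3 e^{-25 \sigma} \sin(5 \eta)$.
Substituting back: $\theta(x,t) = u(x - t, t)$.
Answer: $\theta(x, t) = -3 e^{-25 t} \sin(5 t - 5 x)$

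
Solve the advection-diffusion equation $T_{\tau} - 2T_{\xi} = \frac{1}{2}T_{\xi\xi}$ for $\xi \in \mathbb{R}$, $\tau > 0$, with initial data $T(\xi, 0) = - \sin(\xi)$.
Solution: Change to a moving frame: let $\eta = \xi + 2\tau$, $\sigma = \tau$ and write $T(\xi,\tau) = u(\eta,\sigma)$.
By the chain rule $T_{\tau} = u_{\sigma} + 2u_{\eta}$, $T_{\xi} = u_{\eta}$, $T_{\xi\xi} = u_{\eta\eta}$.
Then $T_{\tau} - 2T_{\xi} = u_{\sigma}$: the advection term cancels and the PDE becomes the heat equation $u_{\sigma} = \frac{1}{2}u_{\eta\eta}$ on $\eta \in \mathbb{R}$.
Initial data: $u(\eta,0) = T(\eta,0) = - \sin(\eta)$.
On $\eta \in \mathbb{R}$ each mode satisfies $(\sin(n\eta))'' = -n^2 \sin(n\eta)$, so $e^{-n^2\sigma/2} \sin(n\eta)$ solves the heat equation; by superposition $u(\eta,\sigma) = \sum c_n e^{-n^2\sigma/2} \sin(n\eta)$.
Reading off the coefficients: $c_1=-1$, so $u(\eta,\sigma) = - e^{-\sigma/2} \sin(\eta)$.
Substituting back $\eta = \xi + 2\tau$, $\sigma = \tau$: $T(\xi,\tau) = u(\xi + 2\tau, \tau)$.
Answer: $T(\xi, \tau) = - e^{-\tau/2} \sin(2 \tau + \xi)$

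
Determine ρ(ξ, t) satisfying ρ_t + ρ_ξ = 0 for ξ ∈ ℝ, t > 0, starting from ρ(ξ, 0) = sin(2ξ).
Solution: By characteristics (dξ/dt = 1), ρ(ξ,t) = f(ξ - t) with f = ρ(·, 0).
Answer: ρ(ξ, t) = -sin(2t - 2ξ)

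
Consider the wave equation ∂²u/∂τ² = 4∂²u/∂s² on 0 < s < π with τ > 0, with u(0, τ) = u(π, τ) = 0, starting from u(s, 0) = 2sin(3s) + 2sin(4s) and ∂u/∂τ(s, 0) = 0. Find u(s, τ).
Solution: Using separation of variables u = X(s)T(τ):
Eigenfunctions: sin(ns), n = 1, 2, 3, ...
General solution: u(s, τ) = Σ [A_n cos(2n τ) + B_n sin(2n τ)] sin(ns)
From u(s,0) = 2sin(3s) + 2sin(4s): A_3=2, A_4=2. From u_τ(s,0) = 0: all B_n = 0.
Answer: u(s, τ) = 2sin(3s)cos(6τ) + 2sin(4s)cos(8τ)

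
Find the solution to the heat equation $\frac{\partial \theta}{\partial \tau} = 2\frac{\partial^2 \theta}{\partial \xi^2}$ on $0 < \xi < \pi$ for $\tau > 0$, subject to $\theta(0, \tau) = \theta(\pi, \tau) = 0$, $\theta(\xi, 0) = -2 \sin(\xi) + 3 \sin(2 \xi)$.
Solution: Using separation of variables $\theta = X(\xi)G(\tau)$:
Eigenfunctions: $\sin(n\xi)$, $n = 1, 2, 3, \ldots$
General solution: $\theta(\xi, \tau) = \sum c_n \sin(n\xi) e^{-2n^2 \tau}$
Matching $\theta(\xi,0) = -2 \sin(\xi) + 3 \sin(2 \xi)$ term by term: $c_1=-2, c_2=3$.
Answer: $\theta(\xi, \tau) = -2 e^{-2 \tau} \sin(\xi) + 3 e^{-8 \tau} \sin(2 \xi)$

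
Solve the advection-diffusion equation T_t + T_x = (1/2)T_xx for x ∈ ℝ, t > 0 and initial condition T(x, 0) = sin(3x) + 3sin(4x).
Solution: Moving frame: η = x - t, σ = t, T = u(η,σ), so T_t = u_σ - u_η and T_xx = u_ηη.
Hence T_t + T_x = u_σ and the PDE becomes the heat equation u_σ = (1/2)u_ηη on η ∈ ℝ.
Initial data: u(η,0) = T(η,0) = sin(3η) + 3sin(4η). Each mode sin(nη) decays as exp(-n²σ/2) on ℝ, so u(η,σ) = Σ c_n exp(-n²σ/2) sin(nη) with c_3=1, c_4=3: u(η,σ) = 3exp(-8σ)sin(4η) + exp(-9σ/2)sin(3η).
Substituting back: T(x,t) = u(x - t, t).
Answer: T(x, t) = -3exp(-8t)sin(4t - 4x) - exp(-9t/2)sin(3t - 3x)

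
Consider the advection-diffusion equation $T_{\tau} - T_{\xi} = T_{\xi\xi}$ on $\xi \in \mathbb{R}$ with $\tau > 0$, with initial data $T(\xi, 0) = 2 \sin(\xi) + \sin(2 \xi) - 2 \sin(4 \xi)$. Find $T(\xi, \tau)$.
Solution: Change to a moving frame: let $\eta = \xi + \tau$, $\sigma = \tau$ and write $T(\xi,\tau) = u(\eta,\sigma)$.
By the chain rule $T_{\tau} = u_{\sigma} + u_{\eta}$, $T_{\xi} = u_{\eta}$, $T_{\xi\xi} = u_{\eta\eta}$.
Then $T_{\tau} - T_{\xi} = u_{\sigma}$: the advection term cancels and the PDE becomes the heat equation $u_{\sigma} = u_{\eta\eta}$ on $\eta \in \mathbb{R}$.
Initial data: $u(\eta,0) = T(\eta,0) = 2 \sin(\eta) + \sin(2 \eta) - 2 \sin(4 \eta)$.
On $\eta \in \mathbb{R}$ each mode satisfies $(\sin(n\eta))'' = -n^2 \sin(n\eta)$, so $e^{-n^2\sigma} \sin(n\eta)$ solves the heat equation; by superposition $u(\eta,\sigma) = \sum c_n e^{-n^2\sigma} \sin(n\eta)$.
Reading off the coefficients: $c_1=2, c_2=1, c_4=-2$, so $u(\eta,\sigma) = 2 e^{-\sigma} \sin(\eta) + e^{-4 \sigma} \sin(2 \eta) - 2 e^{-16 \sigma} \sin(4 \eta)$.
Substituting back $\eta = \xi + \tau$, $\sigma = \tau$: $T(\xi,\tau) = u(\xi + \tau, \tau)$.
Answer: $T(\xi, \tau) = 2 e^{-\tau} \sin(\tau + \xi) + e^{-4 \tau} \sin(2 \tau + 2 \xi) - 2 e^{-16 \tau} \sin(4 \tau + 4 \xi)$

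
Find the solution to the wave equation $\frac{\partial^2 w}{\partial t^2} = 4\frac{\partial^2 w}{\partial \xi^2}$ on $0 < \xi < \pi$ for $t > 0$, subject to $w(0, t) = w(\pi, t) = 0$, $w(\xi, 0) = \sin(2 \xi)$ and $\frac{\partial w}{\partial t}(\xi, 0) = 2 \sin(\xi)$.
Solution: Using separation of variables $w = X(\xi)T(t)$:
Eigenfunctions: $\sin(n\xi)$, $n = 1, 2, 3, \ldots$
General solution: $w(\xi, t) = \sum [A_n \cos(2n t) + B_n \sin(2n t)] \sin(n\xi)$
From $w(\xi,0) = \sin(2 \xi)$: $A_2=1$. From $w_t(\xi,0) = 2 \sin(\xi)$, using $w_t(\xi,0) = \sum \omega_n B_n \sin(n\xi)$ with $\omega_n = 2n$: $B_1 = 2/2 = 1$.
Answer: $w(\xi, t) = \sin(\xi) \sin(2 t) + \sin(2 \xi) \cos(4 t)$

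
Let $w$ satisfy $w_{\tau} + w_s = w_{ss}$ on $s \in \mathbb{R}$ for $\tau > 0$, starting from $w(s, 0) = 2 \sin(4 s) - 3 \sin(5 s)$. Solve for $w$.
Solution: Moving frame: $\eta = s - \tau$, $\sigma = \tau$, $w = u(\eta,\sigma)$, so $w_{\tau} = u_{\sigma} - u_{\eta}$ and $w_{ss} = u_{\eta\eta}$.
Hence $w_{\tau} + w_s = u_{\sigma}$ and the PDE becomes the heat equation $u_{\sigma} = u_{\eta\eta}$ on $\eta \in \mathbb{R}$.
Initial data: $u(\eta,0) = w(\eta,0) = 2 \sin(4 \eta) - 3 \sin(5 \eta)$. Each mode $\sin(n\eta)$ decays as $e^{-n^2\sigma}$ on $\mathbb{R}$, so $u(\eta,\sigma) = \sum c_n e^{-n^2\sigma} \sin(n\eta)$ with $c_4=2, c_5=-3$: $u(\eta,\sigma) = 2 e^{-16 \sigma} \sin(4 \eta) - 3 e^{-25 \sigma} \sin(5 \eta)$.
Substituting back: $w(s,\tau) = u(s - \tau, \tau)$.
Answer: $w(s, \tau) = -2 e^{-16 \tau} \sin(4 \tau - 4 s) + 3 e^{-25 \tau} \sin(5 \tau - 5 s)$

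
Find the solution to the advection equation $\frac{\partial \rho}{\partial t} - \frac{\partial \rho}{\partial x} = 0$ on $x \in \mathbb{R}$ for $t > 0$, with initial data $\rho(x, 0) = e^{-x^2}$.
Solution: By characteristics ($dx/dt = -1$), $\rho(x,t) = f(x + t)$ with $f = \rho( \cdot , 0)$.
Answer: $\rho(x, t) = e^{-(t + x)^2}$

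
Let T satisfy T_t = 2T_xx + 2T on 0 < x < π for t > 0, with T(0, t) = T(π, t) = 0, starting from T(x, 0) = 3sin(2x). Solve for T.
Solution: Substitute T = exp(2t)u, i.e. u = exp(-2t)T.
By the product rule, T_t = exp(2t)(u_t + 2u), T_xx = exp(2t)u_xx.
Substituting into the PDE and dividing by exp(2t): u_t + 2u = 2u_xx + 2u.
The lower-order terms cancel, leaving the standard heat equation u_t = 2u_xx.
Initial data for u: u(x,0) = T(x,0) = 3sin(2x). The boundary conditions carry over: u(0,t) = u(π,t) = 0.
Solve for u:
  Using separation of variables u = X(x)G(t):
  Eigenfunctions: sin(nx), n = 1, 2, 3, ...
  General solution: u(x, t) = Σ c_n sin(nx) exp(-2n² t)
  Matching u(x,0) = 3sin(2x) term by term: c_2=3.
Hence u(x,t) = 3exp(-8t)sin(2x).
Transform back: T(x,t) = exp(2t)u(x,t).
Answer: T(x, t) = 3exp(-6t)sin(2x)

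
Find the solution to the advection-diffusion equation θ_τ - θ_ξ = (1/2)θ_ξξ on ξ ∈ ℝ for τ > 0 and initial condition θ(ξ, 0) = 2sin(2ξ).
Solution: Moving frame: η = ξ + τ, σ = τ, θ = u(η,σ), so θ_τ = u_σ + u_η and θ_ξξ = u_ηη.
Hence θ_τ - θ_ξ = u_σ and the PDE becomes the heat equation u_σ = (1/2)u_ηη on η ∈ ℝ.
Initial data: u(η,0) = θ(η,0) = 2sin(2η). Each mode sin(nη) decays as exp(-n²σ/2) on ℝ, so u(η,σ) = Σ c_n exp(-n²σ/2) sin(nη) with c_2=2: u(η,σ) = 2exp(-2σ)sin(2η).
Substituting back: θ(ξ,τ) = u(ξ + τ, τ).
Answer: θ(ξ, τ) = 2exp(-2τ)sin(2ξ + 2τ)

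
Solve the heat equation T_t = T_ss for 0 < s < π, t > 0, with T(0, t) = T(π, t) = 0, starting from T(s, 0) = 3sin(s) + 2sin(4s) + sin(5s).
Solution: Using separation of variables T = X(s)G(t):
Eigenfunctions: sin(ns), n = 1, 2, 3, ...
General solution: T(s, t) = Σ c_n sin(ns) exp(-n² t)
Matching T(s,0) = 3sin(s) + 2sin(4s) + sin(5s) term by term: c_1=3, c_4=2, c_5=1.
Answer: T(s, t) = 3exp(-t)sin(s) + 2exp(-16t)sin(4s) + exp(-25t)sin(5s)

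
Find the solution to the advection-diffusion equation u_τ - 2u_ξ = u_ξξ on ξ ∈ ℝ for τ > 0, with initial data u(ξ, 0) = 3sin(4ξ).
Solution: Moving frame: η = ξ + 2τ, σ = τ, u = w(η,σ), so u_τ = w_σ + 2w_η and u_ξξ = w_ηη.
Hence u_τ - 2u_ξ = w_σ and the PDE becomes the heat equation w_σ = w_ηη on η ∈ ℝ.
Initial data: w(η,0) = u(η,0) = 3sin(4η). Each mode sin(nη) decays as exp(-n²σ) on ℝ, so w(η,σ) = Σ c_n exp(-n²σ) sin(nη) with c_4=3: w(η,σ) = 3exp(-16σ)sin(4η).
Substituting back: u(ξ,τ) = w(ξ + 2τ, τ).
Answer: u(ξ, τ) = 3exp(-16τ)sin(4ξ + 8τ)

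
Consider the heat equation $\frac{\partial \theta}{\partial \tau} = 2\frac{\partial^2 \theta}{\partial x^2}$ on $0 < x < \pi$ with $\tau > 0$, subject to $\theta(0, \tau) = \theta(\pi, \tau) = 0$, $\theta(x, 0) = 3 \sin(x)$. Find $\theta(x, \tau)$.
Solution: Using separation of variables $\theta = X(x)G(\tau)$:
Eigenfunctions: $\sin(nx)$, $n = 1, 2, 3, \ldots$
General solution: $\theta(x, \tau) = \sum c_n \sin(nx) e^{-2n^2 \tau}$
Matching $\theta(x,0) = 3 \sin(x)$ term by term: $c_1=3$.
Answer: $\theta(x, \tau) = 3 e^{-2 \tau} \sin(x)$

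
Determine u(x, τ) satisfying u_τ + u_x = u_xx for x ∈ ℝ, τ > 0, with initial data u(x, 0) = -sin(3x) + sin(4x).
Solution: Change to a moving frame: let η = x - τ, σ = τ and write u(x,τ) = w(η,σ).
By the chain rule u_τ = w_σ - w_η, u_x = w_η, u_xx = w_ηη.
Then u_τ + u_x = w_σ: the advection term cancels and the PDE becomes the heat equation w_σ = w_ηη on η ∈ ℝ.
Initial data: w(η,0) = u(η,0) = -sin(3η) + sin(4η).
On η ∈ ℝ each mode satisfies (sin(nη))″ = -n² sin(nη), so exp(-n²σ) sin(nη) solves the heat equation; by superposition w(η,σ) = Σ c_n exp(-n²σ) sin(nη).
Reading off the coefficients: c_3=-1, c_4=1, so w(η,σ) = -exp(-9σ)sin(3η) + exp(-16σ)sin(4η).
Substituting back η = x - τ, σ = τ: u(x,τ) = w(x - τ, τ).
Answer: u(x, τ) = -exp(-9τ)sin(3x - 3τ) + exp(-16τ)sin(4x - 4τ)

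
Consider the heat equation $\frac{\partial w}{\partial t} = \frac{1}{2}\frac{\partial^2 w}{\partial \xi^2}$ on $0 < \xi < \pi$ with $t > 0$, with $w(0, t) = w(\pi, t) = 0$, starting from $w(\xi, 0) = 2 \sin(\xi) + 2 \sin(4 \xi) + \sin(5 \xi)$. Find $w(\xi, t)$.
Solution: Separating variables: $w = \sum c_n e^{-n^2t/2} \sin(n\xi)$. From $w(\xi,0) = 2 \sin(\xi) + 2 \sin(4 \xi) + \sin(5 \xi)$: $c_1=2, c_4=2, c_5=1$.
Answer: $w(\xi, t) = 2 e^{-8 t} \sin(4 \xi) + 2 e^{-t/2} \sin(\xi) + e^{-25 t/2} \sin(5 \xi)$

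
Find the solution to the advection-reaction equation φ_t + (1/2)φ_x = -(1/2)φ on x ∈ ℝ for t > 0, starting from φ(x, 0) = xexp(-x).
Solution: Substitute φ = exp(-x)u.
Then φ_x = exp(-x)(u_x - u), φ_t = exp(-x)u_t; substituting and dividing by exp(-x), the lower-order terms cancel: u_t + (1/2)u_x = 0 (standard advection equation).
Data for u: u(x,0) = exp(x)φ(x,0) = x.
By characteristics (dx/dt = 1/2), u(x,t) = f(x - (1/2)t) with f = u(·, 0).
So u(x,t) = -(1/2)t + x, and φ(x,t) = exp(-x)u(x,t).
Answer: φ(x, t) = -(1/2)texp(-x) + xexp(-x)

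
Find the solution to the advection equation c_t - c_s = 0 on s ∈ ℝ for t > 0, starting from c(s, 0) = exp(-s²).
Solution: By method of characteristics (waves move left with speed 1):
Along characteristics s + t = const, c is constant, so c(s,t) = f(s + t) with f = c(·, 0).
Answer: c(s, t) = exp(-(s + t)²)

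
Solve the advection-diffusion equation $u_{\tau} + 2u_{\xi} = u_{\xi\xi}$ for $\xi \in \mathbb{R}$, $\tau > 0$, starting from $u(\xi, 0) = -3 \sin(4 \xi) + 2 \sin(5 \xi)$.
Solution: Moving frame: $\eta = \xi - 2\tau$, $\sigma = \tau$, $u = w(\eta,\sigma)$, so $u_{\tau} = w_{\sigma} - 2w_{\eta}$ and $u_{\xi\xi} = w_{\eta\eta}$.
Hence $u_{\tau} + 2u_{\xi} = w_{\sigma}$ and the PDE becomes the heat equation $w_{\sigma} = w_{\eta\eta}$ on $\eta \in \mathbb{R}$.
Initial data: $w(\eta,0) = u(\eta,0) = -3 \sin(4 \eta) + 2 \sin(5 \eta)$. Each mode $\sin(n\eta)$ decays as $e^{-n^2\sigma}$ on $\mathbb{R}$, so $w(\eta,\sigma) = \sum c_n e^{-n^2\sigma} \sin(n\eta)$ with $c_4=-3, c_5=2$: $w(\eta,\sigma) = -3 e^{-16 \sigma} \sin(4 \eta) + 2 e^{-25 \sigma} \sin(5 \eta)$.
Substituting back: $u(\xi,\tau) = w(\xi - 2\tau, \tau)$.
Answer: $u(\xi, \tau) = 3 e^{-16 \tau} \sin(8 \tau - 4 \xi) - 2 e^{-25 \tau} \sin(10 \tau - 5 \xi)$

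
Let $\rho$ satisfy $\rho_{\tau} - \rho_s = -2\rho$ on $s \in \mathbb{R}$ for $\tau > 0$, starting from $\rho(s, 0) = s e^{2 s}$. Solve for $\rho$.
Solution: Substitute $\rho = e^{2s}u$, i.e. $u = e^{-2s}\rho$.
By the product rule, $\rho_s = e^{2s}(u_s + 2u)$, $\rho_{\tau} = e^{2s}u_{\tau}$.
Substituting into the PDE and dividing by $e^{2s}$: $u_{\tau} - (u_s + 2u) = -2u$.
The lower-order terms cancel, leaving the standard advection equation $u_{\tau} - u_s = 0$.
Initial data for $u$: $u(s,0) = e^{-2s}\rho(s,0) = s$.
Solve for $u$:
  By method of characteristics (waves move left with speed 1):
  Along characteristics $s + \tau =$ const, $u$ is constant, so $u(s,\tau) = f(s + \tau)$ with $f = u( \cdot , 0)$.
Hence $u(s,\tau) = s + \tau$.
Transform back: $\rho(s,\tau) = e^{2s}u(s,\tau)$.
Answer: $\rho(s, \tau) = \tau e^{2 s} + s e^{2 s}$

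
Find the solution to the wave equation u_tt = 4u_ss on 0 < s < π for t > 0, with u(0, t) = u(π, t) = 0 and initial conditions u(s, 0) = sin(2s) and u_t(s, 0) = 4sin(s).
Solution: Separating variables: u = Σ [A_n cos(ω_n t) + B_n sin(ω_n t)] sin(ns), ω_n = 2n. From ICs (B_n = velocity coefficient / ω_n): A_2=1, B_1=2.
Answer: u(s, t) = 2sin(s)sin(2t) + sin(2s)cos(4t)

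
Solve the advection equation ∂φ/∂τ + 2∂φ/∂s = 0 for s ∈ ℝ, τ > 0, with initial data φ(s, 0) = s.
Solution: By characteristics (ds/dτ = 2), φ(s,τ) = f(s - 2τ) with f = φ(·, 0).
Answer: φ(s, τ) = s - 2τ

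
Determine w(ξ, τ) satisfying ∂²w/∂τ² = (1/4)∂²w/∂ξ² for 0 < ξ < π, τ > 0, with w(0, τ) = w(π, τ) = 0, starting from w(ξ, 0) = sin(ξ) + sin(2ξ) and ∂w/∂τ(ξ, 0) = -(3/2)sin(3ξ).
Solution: Separating variables: w = Σ [A_n cos(ω_n τ) + B_n sin(ω_n τ)] sin(nξ), ω_n = n/2. From ICs (B_n = velocity coefficient / ω_n): A_1=1, A_2=1, B_3=-1.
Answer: w(ξ, τ) = sin(ξ)cos(τ/2) + sin(2ξ)cos(τ) - sin(3ξ)sin(3τ/2)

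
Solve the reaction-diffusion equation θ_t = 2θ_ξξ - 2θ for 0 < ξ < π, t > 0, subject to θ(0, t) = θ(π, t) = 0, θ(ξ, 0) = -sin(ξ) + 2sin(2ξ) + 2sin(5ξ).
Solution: Substitute θ = exp(-2t)u, i.e. u = exp(2t)θ.
By the product rule, θ_t = exp(-2t)(u_t - 2u), θ_ξξ = exp(-2t)u_ξξ.
Substituting into the PDE and dividing by exp(-2t): u_t - 2u = 2u_ξξ - 2u.
The lower-order terms cancel, leaving the standard heat equation u_t = 2u_ξξ.
Initial data for u: u(ξ,0) = θ(ξ,0) = -sin(ξ) + 2sin(2ξ) + 2sin(5ξ). The boundary conditions carry over: u(0,t) = u(π,t) = 0.
Solve for u:
  Using separation of variables u = X(ξ)G(t):
  Eigenfunctions: sin(nξ), n = 1, 2, 3, ...
  General solution: u(ξ, t) = Σ c_n sin(nξ) exp(-2n² t)
  Matching u(ξ,0) = -sin(ξ) + 2sin(2ξ) + 2sin(5ξ) term by term: c_1=-1, c_2=2, c_5=2.
Hence u(ξ,t) = -exp(-2t)sin(ξ) + 2exp(-8t)sin(2ξ) + 2exp(-50t)sin(5ξ).
Transform back: θ(ξ,t) = exp(-2t)u(ξ,t).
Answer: θ(ξ, t) = -exp(-4t)sin(ξ) + 2exp(-10t)sin(2ξ) + 2exp(-52t)sin(5ξ)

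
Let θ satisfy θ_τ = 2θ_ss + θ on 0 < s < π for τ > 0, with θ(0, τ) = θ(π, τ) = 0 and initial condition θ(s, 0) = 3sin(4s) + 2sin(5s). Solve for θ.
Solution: Substitute θ = exp(τ)u.
Then θ_τ = exp(τ)(u_τ + u), θ_ss = exp(τ)u_ss; substituting and dividing by exp(τ), the lower-order terms cancel: u_τ = 2u_ss (standard heat equation).
Data for u: u(s,0) = θ(s,0) = 3sin(4s) + 2sin(5s). The boundary conditions carry over: u(0,τ) = u(π,τ) = 0.
Separating variables: u = Σ c_n exp(-2n²τ) sin(ns). From u(s,0) = 3sin(4s) + 2sin(5s): c_4=3, c_5=2.
So u(s,τ) = 3exp(-32τ)sin(4s) + 2exp(-50τ)sin(5s), and θ(s,τ) = exp(τ)u(s,τ).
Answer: θ(s, τ) = 3exp(-31τ)sin(4s) + 2exp(-49τ)sin(5s)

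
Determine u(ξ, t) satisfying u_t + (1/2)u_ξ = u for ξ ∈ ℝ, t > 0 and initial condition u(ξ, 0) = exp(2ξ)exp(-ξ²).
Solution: Substitute u = exp(2ξ)w.
Then u_ξ = exp(2ξ)(w_ξ + 2w), u_t = exp(2ξ)w_t; substituting and dividing by exp(2ξ), the lower-order terms cancel: w_t + (1/2)w_ξ = 0 (standard advection equation).
Data for w: w(ξ,0) = exp(-2ξ)u(ξ,0) = exp(-ξ²).
By characteristics (dξ/dt = 1/2), w(ξ,t) = f(ξ - (1/2)t) with f = w(·, 0).
So w(ξ,t) = exp(-(-t/2 + ξ)²), and u(ξ,t) = exp(2ξ)w(ξ,t).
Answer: u(ξ, t) = exp(2ξ)exp(-(-t/2 + ξ)²)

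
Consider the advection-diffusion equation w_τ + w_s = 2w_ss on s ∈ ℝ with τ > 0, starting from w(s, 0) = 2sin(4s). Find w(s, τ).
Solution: Change to a moving frame: let η = s - τ, σ = τ and write w(s,τ) = u(η,σ).
By the chain rule w_τ = u_σ - u_η, w_s = u_η, w_ss = u_ηη.
Then w_τ + w_s = u_σ: the advection term cancels and the PDE becomes the heat equation u_σ = 2u_ηη on η ∈ ℝ.
Initial data: u(η,0) = w(η,0) = 2sin(4η).
On η ∈ ℝ each mode satisfies (sin(nη))″ = -n² sin(nη), so exp(-2n²σ) sin(nη) solves the heat equation; by superposition u(η,σ) = Σ c_n exp(-2n²σ) sin(nη).
Reading off the coefficients: c_4=2, so u(η,σ) = 2exp(-32σ)sin(4η).
Substituting back η = s - τ, σ = τ: w(s,τ) = u(s - τ, τ).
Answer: w(s, τ) = 2exp(-32τ)sin(4s - 4τ)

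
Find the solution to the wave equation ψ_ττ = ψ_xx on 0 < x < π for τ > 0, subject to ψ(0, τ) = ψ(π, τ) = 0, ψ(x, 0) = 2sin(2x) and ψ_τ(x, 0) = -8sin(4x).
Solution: Separating variables: ψ = Σ [A_n cos(ω_n τ) + B_n sin(ω_n τ)] sin(nx), ω_n = n. From ICs (B_n = velocity coefficient / ω_n): A_2=2, B_4=-2.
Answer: ψ(x, τ) = 2sin(2x)cos(2τ) - 2sin(4x)sin(4τ)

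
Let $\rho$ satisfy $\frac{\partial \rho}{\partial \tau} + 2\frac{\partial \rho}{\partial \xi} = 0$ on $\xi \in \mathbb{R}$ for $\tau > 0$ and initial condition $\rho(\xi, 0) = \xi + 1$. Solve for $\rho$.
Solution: By method of characteristics (waves move right with speed 2):
Along characteristics $\xi - 2\tau =$ const, $\rho$ is constant, so $\rho(\xi,\tau) = f(\xi - 2\tau)$ with $f = \rho( \cdot , 0)$.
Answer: $\rho(\xi, \tau) = -2 \tau + \xi + 1$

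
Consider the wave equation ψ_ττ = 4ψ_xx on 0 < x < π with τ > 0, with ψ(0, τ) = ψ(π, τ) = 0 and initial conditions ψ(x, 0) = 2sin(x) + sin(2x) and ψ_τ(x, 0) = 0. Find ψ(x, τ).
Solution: Separating variables: ψ = Σ [A_n cos(ω_n τ) + B_n sin(ω_n τ)] sin(nx), ω_n = 2n. From ICs: A_1=2, A_2=1.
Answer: ψ(x, τ) = 2sin(x)cos(2τ) + sin(2x)cos(4τ)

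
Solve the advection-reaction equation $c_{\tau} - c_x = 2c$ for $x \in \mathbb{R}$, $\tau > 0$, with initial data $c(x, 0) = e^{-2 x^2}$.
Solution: Substitute $c = e^{2\tau}u$, i.e. $u = e^{-2\tau}c$.
By the product rule, $c_{\tau} = e^{2\tau}(u_{\tau} + 2u)$, $c_x = e^{2\tau}u_x$.
Substituting into the PDE and dividing by $e^{2\tau}$: $u_{\tau} + 2u - u_x = 2u$.
The lower-order terms cancel, leaving the standard advection equation $u_{\tau} - u_x = 0$.
Initial data for $u$: $u(x,0) = c(x,0) = e^{-2 x^2}$.
Solve for $u$:
  By method of characteristics (waves move left with speed 1):
  Along characteristics $x + \tau =$ const, $u$ is constant, so $u(x,\tau) = f(x + \tau)$ with $f = u( \cdot , 0)$.
Hence $u(x,\tau) = e^{-2 (x + \tau)^2}$.
Transform back: $c(x,\tau) = e^{2\tau}u(x,\tau)$.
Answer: $c(x, \tau) = e^{2 \tau} e^{-2 (\tau + x)^2}$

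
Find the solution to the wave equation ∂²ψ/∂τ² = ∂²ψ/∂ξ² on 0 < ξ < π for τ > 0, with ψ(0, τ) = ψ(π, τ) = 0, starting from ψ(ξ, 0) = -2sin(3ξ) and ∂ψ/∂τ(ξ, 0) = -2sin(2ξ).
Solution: Separating variables: ψ = Σ [A_n cos(ω_n τ) + B_n sin(ω_n τ)] sin(nξ), ω_n = n. From ICs (B_n = velocity coefficient / ω_n): A_3=-2, B_2=-1.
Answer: ψ(ξ, τ) = -sin(2ξ)sin(2τ) - 2sin(3ξ)cos(3τ)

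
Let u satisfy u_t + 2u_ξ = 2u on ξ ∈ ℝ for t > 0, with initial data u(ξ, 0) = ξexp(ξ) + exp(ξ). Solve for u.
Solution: Substitute u = exp(ξ)w, i.e. w = exp(-ξ)u.
By the product rule, u_ξ = exp(ξ)(w_ξ + w), u_t = exp(ξ)w_t.
Substituting into the PDE and dividing by exp(ξ): w_t + 2(w_ξ + w) = 2w.
The lower-order terms cancel, leaving the standard advection equation w_t + 2w_ξ = 0.
Initial data for w: w(ξ,0) = exp(-ξ)u(ξ,0) = ξ + 1.
Solve for w:
  By method of characteristics (waves move right with speed 2):
  Along characteristics ξ - 2t = const, w is constant, so w(ξ,t) = f(ξ - 2t) with f = w(·, 0).
Hence w(ξ,t) = -2t + ξ + 1.
Transform back: u(ξ,t) = exp(ξ)w(ξ,t).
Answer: u(ξ, t) = -2texp(ξ) + ξexp(ξ) + exp(ξ)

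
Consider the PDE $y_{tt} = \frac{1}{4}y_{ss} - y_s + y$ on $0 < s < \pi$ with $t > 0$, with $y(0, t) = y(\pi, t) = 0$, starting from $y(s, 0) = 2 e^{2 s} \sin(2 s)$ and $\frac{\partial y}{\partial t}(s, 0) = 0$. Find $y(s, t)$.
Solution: Substitute $y = e^{2s}u$, i.e. $u = e^{-2s}y$.
By the product rule, $y_s = e^{2s}(u_s + 2u)$, $y_{ss} = e^{2s}(u_{ss} + 4u_s + 4u)$, $y_{tt} = e^{2s}u_{tt}$.
Substituting into the PDE and dividing by $e^{2s}$: $u_{tt} = \frac{1}{4}(u_{ss} + 4u_s + 4u) - (u_s + 2u) + u$.
The lower-order terms cancel, leaving the standard wave equation $u_{tt} = \frac{1}{4}u_{ss}$.
Initial data for $u$: $u(s,0) = e^{-2s}y(s,0) = 2 \sin(2 s)$; $u_t(s,0) = e^{-2s}y_t(s,0) = 0$. The boundary conditions carry over: $u(0,t) = u(\pi,t) = 0$.
Solve for $u$:
  Using separation of variables $u = X(s)T(t)$:
  Eigenfunctions: $\sin(ns)$, $n = 1, 2, 3, \ldots$
  General solution: $u(s, t) = \sum [A_n \cos(n t/2) + B_n \sin(n t/2)] \sin(ns)$
  From $u(s,0) = 2 \sin(2 s)$: $A_2=2$. From $u_t(s,0) = 0$: all $B_n = 0$.
Hence $u(s,t) = 2 \sin(2 s) \cos(t)$.
Transform back: $y(s,t) = e^{2s}u(s,t)$.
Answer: $y(s, t) = 2 e^{2 s} \sin(2 s) \cos(t)$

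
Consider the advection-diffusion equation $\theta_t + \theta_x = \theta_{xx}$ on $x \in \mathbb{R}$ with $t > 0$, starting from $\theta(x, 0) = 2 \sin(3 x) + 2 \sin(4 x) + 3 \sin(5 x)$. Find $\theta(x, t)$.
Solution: Moving frame: $\eta = x - t$, $\sigma = t$, $\theta = u(\eta,\sigma)$, so $\theta_t = u_{\sigma} - u_{\eta}$ and $\theta_{xx} = u_{\eta\eta}$.
Hence $\theta_t + \theta_x = u_{\sigma}$ and the PDE becomes the heat equation $u_{\sigma} = u_{\eta\eta}$ on $\eta \in \mathbb{R}$.
Initial data: $u(\eta,0) = \theta(\eta,0) = 2 \sin(3 \eta) + 2 \sin(4 \eta) + 3 \sin(5 \eta)$. Each mode $\sin(n\eta)$ decays as $e^{-n^2\sigma}$ on $\mathbb{R}$, so $u(\eta,\sigma) = \sum c_n e^{-n^2\sigma} \sin(n\eta)$ with $c_3=2, c_4=2, c_5=3$: $u(\eta,\sigma) = 2 e^{-9 \sigma} \sin(3 \eta) + 2 e^{-16 \sigma} \sin(4 \eta) + 3 e^{-25 \sigma} \sin(5 \eta)$.
Substituting back: $\theta(x,t) = u(x - t, t)$.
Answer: $\theta(x, t) = -2 e^{-9 t} \sin(3 t - 3 x) - 2 e^{-16 t} \sin(4 t - 4 x) - 3 e^{-25 t} \sin(5 t - 5 x)$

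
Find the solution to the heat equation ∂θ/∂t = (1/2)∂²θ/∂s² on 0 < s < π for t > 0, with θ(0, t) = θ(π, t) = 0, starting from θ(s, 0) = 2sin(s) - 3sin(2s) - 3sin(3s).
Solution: Using separation of variables θ = X(s)G(t):
Eigenfunctions: sin(ns), n = 1, 2, 3, ...
General solution: θ(s, t) = Σ c_n sin(ns) exp(-n² t/2)
Matching θ(s,0) = 2sin(s) - 3sin(2s) - 3sin(3s) term by term: c_1=2, c_2=-3, c_3=-3.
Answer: θ(s, t) = -3exp(-2t)sin(2s) + 2exp(-t/2)sin(s) - 3exp(-9t/2)sin(3s)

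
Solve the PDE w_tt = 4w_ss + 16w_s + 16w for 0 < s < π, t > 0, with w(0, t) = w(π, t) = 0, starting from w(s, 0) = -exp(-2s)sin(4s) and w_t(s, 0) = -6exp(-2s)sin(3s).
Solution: Substitute w = exp(-2s)u, i.e. u = exp(2s)w.
By the product rule, w_s = exp(-2s)(u_s - 2u), w_ss = exp(-2s)(u_ss - 4u_s + 4u), w_tt = exp(-2s)u_tt.
Substituting into the PDE and dividing by exp(-2s): u_tt = 4(u_ss - 4u_s + 4u) + 16(u_s - 2u) + 16u.
The lower-order terms cancel, leaving the standard wave equation u_tt = 4u_ss.
Initial data for u: u(s,0) = exp(2s)w(s,0) = -sin(4s); u_t(s,0) = exp(2s)w_t(s,0) = -6sin(3s). The boundary conditions carry over: u(0,t) = u(π,t) = 0.
Solve for u:
  Using separation of variables u = X(s)T(t):
  Eigenfunctions: sin(ns), n = 1, 2, 3, ...
  General solution: u(s, t) = Σ [A_n cos(2n t) + B_n sin(2n t)] sin(ns)
  From u(s,0) = -sin(4s): A_4=-1. From u_t(s,0) = -6sin(3s), using u_t(s,0) = Σ ω_n B_n sin(ns) with ω_n = 2n: B_3 = (-6)/6 = -1.
Hence u(s,t) = -sin(3s)sin(6t) - sin(4s)cos(8t).
Transform back: w(s,t) = exp(-2s)u(s,t).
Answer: w(s, t) = -exp(-2s)sin(3s)sin(6t) - exp(-2s)sin(4s)cos(8t)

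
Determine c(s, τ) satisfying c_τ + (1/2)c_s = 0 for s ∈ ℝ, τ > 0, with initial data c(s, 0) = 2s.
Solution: By characteristics (ds/dτ = 1/2), c(s,τ) = f(s - (1/2)τ) with f = c(·, 0).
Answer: c(s, τ) = 2s - τ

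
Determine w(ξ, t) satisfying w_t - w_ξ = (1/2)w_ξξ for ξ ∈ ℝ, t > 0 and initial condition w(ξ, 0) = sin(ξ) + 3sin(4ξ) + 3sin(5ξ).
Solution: Change to a moving frame: let η = ξ + t, σ = t and write w(ξ,t) = u(η,σ).
By the chain rule w_t = u_σ + u_η, w_ξ = u_η, w_ξξ = u_ηη.
Then w_t - w_ξ = u_σ: the advection term cancels and the PDE becomes the heat equation u_σ = (1/2)u_ηη on η ∈ ℝ.
Initial data: u(η,0) = w(η,0) = sin(η) + 3sin(4η) + 3sin(5η).
On η ∈ ℝ each mode satisfies (sin(nη))″ = -n² sin(nη), so exp(-n²σ/2) sin(nη) solves the heat equation; by superposition u(η,σ) = Σ c_n exp(-n²σ/2) sin(nη).
Reading off the coefficients: c_1=1, c_4=3, c_5=3, so u(η,σ) = 3exp(-8σ)sin(4η) + exp(-σ/2)sin(η) + 3exp(-25σ/2)sin(5η).
Substituting back η = ξ + t, σ = t: w(ξ,t) = u(ξ + t, t).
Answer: w(ξ, t) = 3exp(-8t)sin(4t + 4ξ) + exp(-t/2)sin(t + ξ) + 3exp(-25t/2)sin(5t + 5ξ)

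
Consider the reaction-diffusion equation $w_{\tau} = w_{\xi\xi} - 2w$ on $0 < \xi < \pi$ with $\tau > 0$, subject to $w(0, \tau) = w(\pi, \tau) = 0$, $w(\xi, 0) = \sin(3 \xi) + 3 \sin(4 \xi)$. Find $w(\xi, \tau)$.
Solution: Substitute $w = e^{-2\tau}u$.
Then $w_{\tau} = e^{-2\tau}(u_{\tau} - 2u)$, $w_{\xi\xi} = e^{-2\tau}u_{\xi\xi}$; substituting and dividing by $e^{-2\tau}$, the lower-order terms cancel: $u_{\tau} = u_{\xi\xi}$ (standard heat equation).
Data for $u$: $u(\xi,0) = w(\xi,0) = \sin(3 \xi) + 3 \sin(4 \xi)$. The boundary conditions carry over: $u(0,\tau) = u(\pi,\tau) = 0$.
Separating variables: $u = \sum c_n e^{-n^2\tau} \sin(n\xi)$. From $u(\xi,0) = \sin(3 \xi) + 3 \sin(4 \xi)$: $c_3=1, c_4=3$.
So $u(\xi,\tau) = e^{-9 \tau} \sin(3 \xi) + 3 e^{-16 \tau} \sin(4 \xi)$, and $w(\xi,\tau) = e^{-2\tau}u(\xi,\tau)$.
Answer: $w(\xi, \tau) = e^{-11 \tau} \sin(3 \xi) + 3 e^{-18 \tau} \sin(4 \xi)$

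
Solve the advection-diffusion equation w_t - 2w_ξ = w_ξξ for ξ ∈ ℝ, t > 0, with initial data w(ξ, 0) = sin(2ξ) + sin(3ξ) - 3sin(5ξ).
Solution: Change to a moving frame: let η = ξ + 2t, σ = t and write w(ξ,t) = u(η,σ).
By the chain rule w_t = u_σ + 2u_η, w_ξ = u_η, w_ξξ = u_ηη.
Then w_t - 2w_ξ = u_σ: the advection term cancels and the PDE becomes the heat equation u_σ = u_ηη on η ∈ ℝ.
Initial data: u(η,0) = w(η,0) = sin(2η) + sin(3η) - 3sin(5η).
On η ∈ ℝ each mode satisfies (sin(nη))″ = -n² sin(nη), so exp(-n²σ) sin(nη) solves the heat equation; by superposition u(η,σ) = Σ c_n exp(-n²σ) sin(nη).
Reading off the coefficients: c_2=1, c_3=1, c_5=-3, so u(η,σ) = exp(-4σ)sin(2η) + exp(-9σ)sin(3η) - 3exp(-25σ)sin(5η).
Substituting back η = ξ + 2t, σ = t: w(ξ,t) = u(ξ + 2t, t).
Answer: w(ξ, t) = exp(-4t)sin(4t + 2ξ) + exp(-9t)sin(6t + 3ξ) - 3exp(-25t)sin(10t + 5ξ)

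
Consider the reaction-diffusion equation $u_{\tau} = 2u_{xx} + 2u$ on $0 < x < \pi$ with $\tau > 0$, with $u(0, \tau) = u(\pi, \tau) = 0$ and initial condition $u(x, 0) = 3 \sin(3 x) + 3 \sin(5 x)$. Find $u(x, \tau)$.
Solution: Substitute $u = e^{2\tau}w$, i.e. $w = e^{-2\tau}u$.
By the product rule, $u_{\tau} = e^{2\tau}(w_{\tau} + 2w)$, $u_{xx} = e^{2\tau}w_{xx}$.
Substituting into the PDE and dividing by $e^{2\tau}$: $w_{\tau} + 2w = 2w_{xx} + 2w$.
The lower-order terms cancel, leaving the standard heat equation $w_{\tau} = 2w_{xx}$.
Initial data for $w$: $w(x,0) = u(x,0) = 3 \sin(3 x) + 3 \sin(5 x)$. The boundary conditions carry over: $w(0,\tau) = w(\pi,\tau) = 0$.
Solve for $w$:
  Using separation of variables $w = X(x)T(\tau)$:
  Eigenfunctions: $\sin(nx)$, $n = 1, 2, 3, \ldots$
  General solution: $w(x, \tau) = \sum c_n \sin(nx) e^{-2n^2 \tau}$
  Matching $w(x,0) = 3 \sin(3 x) + 3 \sin(5 x)$ term by term: $c_3=3, c_5=3$.
Hence $w(x,\tau) = 3 e^{-18 \tau} \sin(3 x) + 3 e^{-50 \tau} \sin(5 x)$.
Transform back: $u(x,\tau) = e^{2\tau}w(x,\tau)$.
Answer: $u(x, \tau) = 3 e^{-16 \tau} \sin(3 x) + 3 e^{-48 \tau} \sin(5 x)$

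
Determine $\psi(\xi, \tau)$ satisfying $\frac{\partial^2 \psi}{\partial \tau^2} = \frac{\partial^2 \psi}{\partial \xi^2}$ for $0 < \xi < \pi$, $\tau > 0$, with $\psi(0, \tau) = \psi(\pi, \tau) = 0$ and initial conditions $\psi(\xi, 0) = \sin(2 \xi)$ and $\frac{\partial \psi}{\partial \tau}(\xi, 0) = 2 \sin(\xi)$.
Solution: Using separation of variables $\psi = X(\xi)T(\tau)$:
Eigenfunctions: $\sin(n\xi)$, $n = 1, 2, 3, \ldots$
General solution: $\psi(\xi, \tau) = \sum [A_n \cos(n \tau) + B_n \sin(n \tau)] \sin(n\xi)$
From $\psi(\xi,0) = \sin(2 \xi)$: $A_2=1$. From $\psi_{\tau}(\xi,0) = 2 \sin(\xi)$, using $\psi_{\tau}(\xi,0) = \sum \omega_n B_n \sin(n\xi)$ with $\omega_n = n$: $B_1 = 2/1 = 2$.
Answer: $\psi(\xi, \tau) = 2 \sin(\tau) \sin(\xi) + \sin(2 \xi) \cos(2 \tau)$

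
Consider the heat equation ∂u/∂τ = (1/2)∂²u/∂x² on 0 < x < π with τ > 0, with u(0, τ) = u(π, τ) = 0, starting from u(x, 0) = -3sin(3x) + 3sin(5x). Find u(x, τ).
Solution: Separating variables: u = Σ c_n exp(-n²τ/2) sin(nx). From u(x,0) = -3sin(3x) + 3sin(5x): c_3=-3, c_5=3.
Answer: u(x, τ) = -3exp(-9τ/2)sin(3x) + 3exp(-25τ/2)sin(5x)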